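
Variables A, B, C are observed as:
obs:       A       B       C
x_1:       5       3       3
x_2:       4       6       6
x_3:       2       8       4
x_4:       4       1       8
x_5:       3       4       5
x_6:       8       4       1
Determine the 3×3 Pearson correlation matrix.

Step 1 — column means:
  mean(A) = (5 + 4 + 2 + 4 + 3 + 8) / 6 = 26/6 = 4.3333
  mean(B) = (3 + 6 + 8 + 1 + 4 + 4) / 6 = 26/6 = 4.3333
  mean(C) = (3 + 6 + 4 + 8 + 5 + 1) / 6 = 27/6 = 4.5

Step 2 — sample variances and covariances s[i,j] = (1/(n-1)) · Σ_k (x_{k,i} - mean_i) · (x_{k,j} - mean_j), with n-1 = 5:
  s[A,A] = ((0.6667)·(0.6667) + (-0.3333)·(-0.3333) + (-2.3333)·(-2.3333) + (-0.3333)·(-0.3333) + (-1.3333)·(-1.3333) + (3.6667)·(3.6667)) / 5 = 21.3333/5 = 4.2667
  s[A,B] = ((0.6667)·(-1.3333) + (-0.3333)·(1.6667) + (-2.3333)·(3.6667) + (-0.3333)·(-3.3333) + (-1.3333)·(-0.3333) + (3.6667)·(-0.3333)) / 5 = -9.6667/5 = -1.9333
  s[A,C] = ((0.6667)·(-1.5) + (-0.3333)·(1.5) + (-2.3333)·(-0.5) + (-0.3333)·(3.5) + (-1.3333)·(0.5) + (3.6667)·(-3.5)) / 5 = -15/5 = -3
  s[B,B] = ((-1.3333)·(-1.3333) + (1.6667)·(1.6667) + (3.6667)·(3.6667) + (-3.3333)·(-3.3333) + (-0.3333)·(-0.3333) + (-0.3333)·(-0.3333)) / 5 = 29.3333/5 = 5.8667
  s[B,C] = ((-1.3333)·(-1.5) + (1.6667)·(1.5) + (3.6667)·(-0.5) + (-3.3333)·(3.5) + (-0.3333)·(0.5) + (-0.3333)·(-3.5)) / 5 = -8/5 = -1.6
  s[C,C] = ((-1.5)·(-1.5) + (1.5)·(1.5) + (-0.5)·(-0.5) + (3.5)·(3.5) + (0.5)·(0.5) + (-3.5)·(-3.5)) / 5 = 29.5/5 = 5.9
  Sample standard deviations s_i = √(s[i,i]):
  s(A) = √(4.2667) = 2.0656
  s(B) = √(5.8667) = 2.4221
  s(C) = √(5.9) = 2.429

Step 3 — r_{ij} = s_{ij} / (s_i · s_j):
  r[A,A] = 1 (diagonal).
  r[A,B] = -1.9333 / (2.0656 · 2.4221) = -1.9333 / 5.0031 = -0.3864
  r[A,C] = -3 / (2.0656 · 2.429) = -3 / 5.0173 = -0.5979
  r[B,B] = 1 (diagonal).
  r[B,C] = -1.6 / (2.4221 · 2.429) = -1.6 / 5.8833 = -0.272
  r[C,C] = 1 (diagonal).

R is symmetric with unit diagonal. Assembling:

R = [[1, -0.3864, -0.5979],
 [-0.3864, 1, -0.272],
 [-0.5979, -0.272, 1]]


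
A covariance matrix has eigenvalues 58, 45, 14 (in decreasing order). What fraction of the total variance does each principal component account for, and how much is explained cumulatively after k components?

Step 1 — total variance = trace(Sigma) = Σ λ_i = 58 + 45 + 14 = 117.

Step 2 — fraction explained by component i = λ_i / Σ λ:
  PC1: 58/117 = 0.4957
  PC2: 45/117 = 0.3846
  PC3: 14/117 = 0.1197

Step 3 — cumulative fraction after k components = (λ_1 + ... + λ_k) / Σ λ:
  k = 1: 58/117 = 0.4957
  k = 2: (58 + 45)/117 = 103/117 = 0.8803
  k = 3: (58 + 45 + 14)/117 = 117/117 = 1

Summary (fraction, with percent):

explained: PC1 0.4957 (49.57%), PC2 0.3846 (38.46%), PC3 0.1197 (11.97%);  cumulative: 0.4957, 0.8803, 1


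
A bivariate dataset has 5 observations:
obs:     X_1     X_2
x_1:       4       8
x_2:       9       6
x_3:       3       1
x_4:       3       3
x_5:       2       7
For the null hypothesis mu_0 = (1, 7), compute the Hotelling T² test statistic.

Step 1 — sample mean vector:
  mean(X_1) = (4 + 9 + 3 + 3 + 2) / 5 = 21/5 = 4.2
  mean(X_2) = (8 + 6 + 1 + 3 + 7) / 5 = 25/5 = 5
  x̄ = (4.2, 5),  deviation x̄ - mu_0 = (4.2, 5) - (1, 7) = (3.2, -2).

Step 2 — sample covariance matrix, S[i,j] = (1/(n-1)) · Σ_k (x_{k,i} - mean_i) · (x_{k,j} - mean_j), divisor n-1 = 4:
  S[X_1,X_1] = ((-0.2)·(-0.2) + (4.8)·(4.8) + (-1.2)·(-1.2) + (-1.2)·(-1.2) + (-2.2)·(-2.2)) / 4 = 30.8/4 = 7.7
  S[X_1,X_2] = ((-0.2)·(3) + (4.8)·(1) + (-1.2)·(-4) + (-1.2)·(-2) + (-2.2)·(2)) / 4 = 7/4 = 1.75
  S[X_2,X_2] = ((3)·(3) + (1)·(1) + (-4)·(-4) + (-2)·(-2) + (2)·(2)) / 4 = 34/4 = 8.5
  S = [[7.7, 1.75],
 [1.75, 8.5]].

Step 3 — invert S. det(S) = 7.7·8.5 - (1.75)² = 62.3875.
  S^{-1} = (1/det) · [[d, -b], [-b, a]] = [[0.1362, -0.0281],
 [-0.0281, 0.1234]].

Step 4 — quadratic form (x̄ - mu_0)^T · S^{-1} · (x̄ - mu_0):
  S^{-1} · (x̄ - mu_0) = (0.4921, -0.3366),
  (x̄ - mu_0)^T · [...] = (3.2)·(0.4921) + (-2)·(-0.3366) = 2.2479.

Step 5 — scale by n: T² = 5 · 2.2479 = 11.2394.

T² ≈ 11.2394


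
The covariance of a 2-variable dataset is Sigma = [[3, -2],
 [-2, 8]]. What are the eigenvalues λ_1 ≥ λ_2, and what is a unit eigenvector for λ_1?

Step 1 — characteristic polynomial of 2×2 Sigma:
  det(Sigma - λI) = λ² - trace · λ + det = 0.
  trace = 3 + 8 = 11, det = 3·8 - (-2)² = 20.
Step 2 — discriminant:
  Δ = trace² - 4·det = 121 - 80 = 41.
Step 3 — eigenvalues:
  λ = (trace ± √Δ)/2 = (11 ± 6.4031)/2,
  λ_1 = 8.7016,  λ_2 = 2.2984.

Step 4 — unit eigenvector for λ_1: solve (Sigma - λ_1 I)v = 0. First row:
  (3 - 8.7016)·v_x + (-2)·v_y = 0, i.e. (-5.7016)·v_x + (-2)·v_y = 0,
  so v ∝ (b, λ_1 - a) = (-2, 5.7016); multiply by -1 so the first entry is positive: u = (2, -5.7016).
  ||u|| = √((2)² + (-5.7016)²) = √(36.5078) ≈ 6.0422,
  v_1 = u/||u|| ≈ (0.331, -0.9436) (||v_1|| = 1).

λ_1 = 8.7016,  λ_2 = 2.2984;  v_1 ≈ (0.331, -0.9436)


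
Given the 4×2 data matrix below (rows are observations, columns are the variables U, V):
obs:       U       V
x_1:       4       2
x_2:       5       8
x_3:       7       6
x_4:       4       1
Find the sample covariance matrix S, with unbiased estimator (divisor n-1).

Step 1 — column means:
  mean(U) = (4 + 5 + 7 + 4) / 4 = 20/4 = 5
  mean(V) = (2 + 8 + 6 + 1) / 4 = 17/4 = 4.25

Step 2 — sample covariance S[i,j] = (1/(n-1)) · Σ_k (x_{k,i} - mean_i) · (x_{k,j} - mean_j), with n-1 = 3.
  S[U,U] = ((-1)·(-1) + (0)·(0) + (2)·(2) + (-1)·(-1)) / 3 = 6/3 = 2
  S[U,V] = ((-1)·(-2.25) + (0)·(3.75) + (2)·(1.75) + (-1)·(-3.25)) / 3 = 9/3 = 3
  S[V,V] = ((-2.25)·(-2.25) + (3.75)·(3.75) + (1.75)·(1.75) + (-3.25)·(-3.25)) / 3 = 32.75/3 = 10.9167

S is symmetric (S[j,i] = S[i,j]). Assembling:

S = [[2, 3],
 [3, 10.9167]]


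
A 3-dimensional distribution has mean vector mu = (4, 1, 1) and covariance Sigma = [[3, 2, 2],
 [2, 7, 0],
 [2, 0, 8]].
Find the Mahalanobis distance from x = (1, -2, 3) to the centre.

Step 1 — centre the observation: (x - mu) = (-3, -3, 2).

Step 2 — invert Sigma (cofactor / det for 3×3, or solve directly):
  Sigma^{-1} = [[0.5185, -0.1481, -0.1296],
 [-0.1481, 0.1852, 0.037],
 [-0.1296, 0.037, 0.1574]].

Step 3 — form the quadratic (x - mu)^T · Sigma^{-1} · (x - mu):
  Sigma^{-1} · (x - mu) = (-1.3704, -0.037, 0.5926).
  (x - mu)^T · [Sigma^{-1} · (x - mu)] = (-3)·(-1.3704) + (-3)·(-0.037) + (2)·(0.5926) = 5.4074.

Step 4 — take square root: d = √(5.4074) ≈ 2.3254.

d(x, mu) = √(5.4074) ≈ 2.3254


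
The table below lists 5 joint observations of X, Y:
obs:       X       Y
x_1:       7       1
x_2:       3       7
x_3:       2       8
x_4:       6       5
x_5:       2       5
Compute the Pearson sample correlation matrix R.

Step 1 — column means:
  mean(X) = (7 + 3 + 2 + 6 + 2) / 5 = 20/5 = 4
  mean(Y) = (1 + 7 + 8 + 5 + 5) / 5 = 26/5 = 5.2

Step 2 — sample variances and covariances s[i,j] = (1/(n-1)) · Σ_k (x_{k,i} - mean_i) · (x_{k,j} - mean_j), with n-1 = 4:
  s[X,X] = ((3)·(3) + (-1)·(-1) + (-2)·(-2) + (2)·(2) + (-2)·(-2)) / 4 = 22/4 = 5.5
  s[X,Y] = ((3)·(-4.2) + (-1)·(1.8) + (-2)·(2.8) + (2)·(-0.2) + (-2)·(-0.2)) / 4 = -20/4 = -5
  s[Y,Y] = ((-4.2)·(-4.2) + (1.8)·(1.8) + (2.8)·(2.8) + (-0.2)·(-0.2) + (-0.2)·(-0.2)) / 4 = 28.8/4 = 7.2
  Sample standard deviations s_i = √(s[i,i]):
  s(X) = √(5.5) = 2.3452
  s(Y) = √(7.2) = 2.6833

Step 3 — r_{ij} = s_{ij} / (s_i · s_j):
  r[X,X] = 1 (diagonal).
  r[X,Y] = -5 / (2.3452 · 2.6833) = -5 / 6.2929 = -0.7946
  r[Y,Y] = 1 (diagonal).

R is symmetric with unit diagonal. Assembling:

R = [[1, -0.7946],
 [-0.7946, 1]]


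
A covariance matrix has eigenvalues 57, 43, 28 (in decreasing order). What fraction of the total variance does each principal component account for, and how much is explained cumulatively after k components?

Step 1 — total variance = trace(Sigma) = Σ λ_i = 57 + 43 + 28 = 128.

Step 2 — fraction explained by component i = λ_i / Σ λ:
  PC1: 57/128 = 0.4453
  PC2: 43/128 = 0.3359
  PC3: 28/128 = 0.2188

Step 3 — cumulative fraction after k components = (λ_1 + ... + λ_k) / Σ λ:
  k = 1: 57/128 = 0.4453
  k = 2: (57 + 43)/128 = 100/128 = 0.7812
  k = 3: (57 + 43 + 28)/128 = 128/128 = 1

Summary (fraction, with percent):

explained: PC1 0.4453 (44.53%), PC2 0.3359 (33.59%), PC3 0.2188 (21.88%);  cumulative: 0.4453, 0.7812, 1


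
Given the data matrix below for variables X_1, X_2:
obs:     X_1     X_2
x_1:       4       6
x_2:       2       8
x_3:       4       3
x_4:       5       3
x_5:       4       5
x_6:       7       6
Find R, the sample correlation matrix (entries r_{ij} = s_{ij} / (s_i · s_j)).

Step 1 — column means:
  mean(X_1) = (4 + 2 + 4 + 5 + 4 + 7) / 6 = 26/6 = 4.3333
  mean(X_2) = (6 + 8 + 3 + 3 + 5 + 6) / 6 = 31/6 = 5.1667

Step 2 — sample variances and covariances s[i,j] = (1/(n-1)) · Σ_k (x_{k,i} - mean_i) · (x_{k,j} - mean_j), with n-1 = 5:
  s[X_1,X_1] = ((-0.3333)·(-0.3333) + (-2.3333)·(-2.3333) + (-0.3333)·(-0.3333) + (0.6667)·(0.6667) + (-0.3333)·(-0.3333) + (2.6667)·(2.6667)) / 5 = 13.3333/5 = 2.6667
  s[X_1,X_2] = ((-0.3333)·(0.8333) + (-2.3333)·(2.8333) + (-0.3333)·(-2.1667) + (0.6667)·(-2.1667) + (-0.3333)·(-0.1667) + (2.6667)·(0.8333)) / 5 = -5.3333/5 = -1.0667
  s[X_2,X_2] = ((0.8333)·(0.8333) + (2.8333)·(2.8333) + (-2.1667)·(-2.1667) + (-2.1667)·(-2.1667) + (-0.1667)·(-0.1667) + (0.8333)·(0.8333)) / 5 = 18.8333/5 = 3.7667
  Sample standard deviations s_i = √(s[i,i]):
  s(X_1) = √(2.6667) = 1.633
  s(X_2) = √(3.7667) = 1.9408

Step 3 — r_{ij} = s_{ij} / (s_i · s_j):
  r[X_1,X_1] = 1 (diagonal).
  r[X_1,X_2] = -1.0667 / (1.633 · 1.9408) = -1.0667 / 3.1693 = -0.3366
  r[X_2,X_2] = 1 (diagonal).

R is symmetric with unit diagonal. Assembling:

R = [[1, -0.3366],
 [-0.3366, 1]]


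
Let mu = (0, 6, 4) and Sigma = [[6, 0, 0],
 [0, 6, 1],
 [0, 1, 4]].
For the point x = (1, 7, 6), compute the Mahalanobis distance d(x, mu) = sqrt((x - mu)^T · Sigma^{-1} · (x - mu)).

Step 1 — centre the observation: (x - mu) = (1, 1, 2).

Step 2 — invert Sigma (cofactor / det for 3×3, or solve directly):
  Sigma^{-1} = [[0.1667, 0, 0],
 [0, 0.1739, -0.0435],
 [0, -0.0435, 0.2609]].

Step 3 — form the quadratic (x - mu)^T · Sigma^{-1} · (x - mu):
  Sigma^{-1} · (x - mu) = (0.1667, 0.087, 0.4783).
  (x - mu)^T · [Sigma^{-1} · (x - mu)] = (1)·(0.1667) + (1)·(0.087) + (2)·(0.4783) = 1.2101.

Step 4 — take square root: d = √(1.2101) ≈ 1.1001.

d(x, mu) = √(1.2101) ≈ 1.1001


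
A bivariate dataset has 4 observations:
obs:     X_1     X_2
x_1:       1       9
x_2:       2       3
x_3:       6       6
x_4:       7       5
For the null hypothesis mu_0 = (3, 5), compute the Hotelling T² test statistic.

Step 1 — sample mean vector:
  mean(X_1) = (1 + 2 + 6 + 7) / 4 = 16/4 = 4
  mean(X_2) = (9 + 3 + 6 + 5) / 4 = 23/4 = 5.75
  x̄ = (4, 5.75),  deviation x̄ - mu_0 = (4, 5.75) - (3, 5) = (1, 0.75).

Step 2 — sample covariance matrix, S[i,j] = (1/(n-1)) · Σ_k (x_{k,i} - mean_i) · (x_{k,j} - mean_j), divisor n-1 = 3:
  S[X_1,X_1] = ((-3)·(-3) + (-2)·(-2) + (2)·(2) + (3)·(3)) / 3 = 26/3 = 8.6667
  S[X_1,X_2] = ((-3)·(3.25) + (-2)·(-2.75) + (2)·(0.25) + (3)·(-0.75)) / 3 = -6/3 = -2
  S[X_2,X_2] = ((3.25)·(3.25) + (-2.75)·(-2.75) + (0.25)·(0.25) + (-0.75)·(-0.75)) / 3 = 18.75/3 = 6.25
  S = [[8.6667, -2],
 [-2, 6.25]].

Step 3 — invert S. det(S) = 8.6667·6.25 - (-2)² = 50.1667.
  S^{-1} = (1/det) · [[d, -b], [-b, a]] = [[0.1246, 0.0399],
 [0.0399, 0.1728]].

Step 4 — quadratic form (x̄ - mu_0)^T · S^{-1} · (x̄ - mu_0):
  S^{-1} · (x̄ - mu_0) = (0.1545, 0.1694),
  (x̄ - mu_0)^T · [...] = (1)·(0.1545) + (0.75)·(0.1694) = 0.2816.

Step 5 — scale by n: T² = 4 · 0.2816 = 1.1262.

T² ≈ 1.1262


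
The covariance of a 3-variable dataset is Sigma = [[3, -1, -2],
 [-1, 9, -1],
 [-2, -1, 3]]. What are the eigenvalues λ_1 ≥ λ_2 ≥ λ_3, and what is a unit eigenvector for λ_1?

Step 1 — characteristic polynomial p(λ) = det(λI - Sigma) = λ³ - tr·λ² + c_1·λ - det, where tr = trace, c_1 = sum of the principal 2×2 minors, det = det(Sigma):
  tr = 3 + 9 + 3 = 15,
  c_1 = (3·9 - (-1)²) + (3·3 - (-2)²) + (9·3 - (-1)²) = 26 + 5 + 26 = 57,
  det = 3·(9·3 - (-1)²) - (-1)·((-1)·3 - (-1)·(-2)) + (-2)·((-1)·(-1) - 9·(-2)) = 3·(26) - (-1)·(-5) + (-2)·(19) = 35.
  So p(λ) = λ³ - 15λ² + 57λ - 35.
Step 2 — look for an integer root (rational root theorem: any rational root is an integer divisor of 35). Testing λ = 5:
  p(5) = 125 - 375 + 285 - 35 = 0  ✓
  Dividing out (λ - 5): p(λ) = (λ - 5)(λ² - 10λ + 7).
Step 3 — remaining eigenvalues from the quadratic λ² - 10λ + 7 = 0:
  Δ = 10² - 4·7 = 100 - 28 = 72,  λ = (10 ± √72)/2 = (10 ± 8.4853)/2 ≈ 9.2426 or 0.7574.
  Sorted: λ_1 = 9.2426,  λ_2 = 5,  λ_3 = 0.7574  (check: sum = 15 = tr ✓).

Step 4 — unit eigenvector for λ_1 ≈ 9.2426: v spans the null space of (Sigma - λ_1 I), whose rows are
  r_1 = (-6.2426, -1, -2),  r_2 = (-1, -0.2426, -1),  r_3 = (-2, -1, -6.2426).
  v is orthogonal to every row, so take v ∝ r_1 × r_2 = ((-1)·(-1) - (-2)·(-0.2426), (-2)·(-1) - (-6.2426)·(-1), (-6.2426)·(-0.2426) - (-1)·(-1)) ≈ (0.5147, -4.2426, 0.5147).
  Let u = (0.5147, -4.2426, 0.5147).
  ||u|| = √((0.5147)² + (-4.2426)² + (0.5147)²) = √(18.5299) ≈ 4.3046,  v_1 = u/||u|| ≈ (0.1196, -0.9856, 0.1196) (||v_1|| = 1).

λ_1 = 9.2426,  λ_2 = 5,  λ_3 = 0.7574;  v_1 ≈ (0.1196, -0.9856, 0.1196)


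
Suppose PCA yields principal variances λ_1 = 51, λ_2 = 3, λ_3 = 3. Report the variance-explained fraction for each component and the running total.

Step 1 — total variance = trace(Sigma) = Σ λ_i = 51 + 3 + 3 = 57.

Step 2 — fraction explained by component i = λ_i / Σ λ:
  PC1: 51/57 = 0.8947
  PC2: 3/57 = 0.0526
  PC3: 3/57 = 0.0526

Step 3 — cumulative fraction after k components = (λ_1 + ... + λ_k) / Σ λ:
  k = 1: 51/57 = 0.8947
  k = 2: (51 + 3)/57 = 54/57 = 0.9474
  k = 3: (51 + 3 + 3)/57 = 57/57 = 1

Summary (fraction, with percent):

explained: PC1 0.8947 (89.47%), PC2 0.0526 (5.26%), PC3 0.0526 (5.26%);  cumulative: 0.8947, 0.9474, 1


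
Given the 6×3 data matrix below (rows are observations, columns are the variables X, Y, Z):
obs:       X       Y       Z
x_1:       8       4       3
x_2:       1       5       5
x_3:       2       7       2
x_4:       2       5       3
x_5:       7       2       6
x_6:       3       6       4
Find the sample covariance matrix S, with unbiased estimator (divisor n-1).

Step 1 — column means:
  mean(X) = (8 + 1 + 2 + 2 + 7 + 3) / 6 = 23/6 = 3.8333
  mean(Y) = (4 + 5 + 7 + 5 + 2 + 6) / 6 = 29/6 = 4.8333
  mean(Z) = (3 + 5 + 2 + 3 + 6 + 4) / 6 = 23/6 = 3.8333

Step 2 — sample covariance S[i,j] = (1/(n-1)) · Σ_k (x_{k,i} - mean_i) · (x_{k,j} - mean_j), with n-1 = 5.
  S[X,X] = ((4.1667)·(4.1667) + (-2.8333)·(-2.8333) + (-1.8333)·(-1.8333) + (-1.8333)·(-1.8333) + (3.1667)·(3.1667) + (-0.8333)·(-0.8333)) / 5 = 42.8333/5 = 8.5667
  S[X,Y] = ((4.1667)·(-0.8333) + (-2.8333)·(0.1667) + (-1.8333)·(2.1667) + (-1.8333)·(0.1667) + (3.1667)·(-2.8333) + (-0.8333)·(1.1667)) / 5 = -18.1667/5 = -3.6333
  S[X,Z] = ((4.1667)·(-0.8333) + (-2.8333)·(1.1667) + (-1.8333)·(-1.8333) + (-1.8333)·(-0.8333) + (3.1667)·(2.1667) + (-0.8333)·(0.1667)) / 5 = 4.8333/5 = 0.9667
  S[Y,Y] = ((-0.8333)·(-0.8333) + (0.1667)·(0.1667) + (2.1667)·(2.1667) + (0.1667)·(0.1667) + (-2.8333)·(-2.8333) + (1.1667)·(1.1667)) / 5 = 14.8333/5 = 2.9667
  S[Y,Z] = ((-0.8333)·(-0.8333) + (0.1667)·(1.1667) + (2.1667)·(-1.8333) + (0.1667)·(-0.8333) + (-2.8333)·(2.1667) + (1.1667)·(0.1667)) / 5 = -9.1667/5 = -1.8333
  S[Z,Z] = ((-0.8333)·(-0.8333) + (1.1667)·(1.1667) + (-1.8333)·(-1.8333) + (-0.8333)·(-0.8333) + (2.1667)·(2.1667) + (0.1667)·(0.1667)) / 5 = 10.8333/5 = 2.1667

S is symmetric (S[j,i] = S[i,j]). Assembling:

S = [[8.5667, -3.6333, 0.9667],
 [-3.6333, 2.9667, -1.8333],
 [0.9667, -1.8333, 2.1667]]


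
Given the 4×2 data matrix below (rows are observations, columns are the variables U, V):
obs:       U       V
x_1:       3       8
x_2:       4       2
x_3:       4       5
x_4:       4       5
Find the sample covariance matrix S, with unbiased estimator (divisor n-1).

Step 1 — column means:
  mean(U) = (3 + 4 + 4 + 4) / 4 = 15/4 = 3.75
  mean(V) = (8 + 2 + 5 + 5) / 4 = 20/4 = 5

Step 2 — sample covariance S[i,j] = (1/(n-1)) · Σ_k (x_{k,i} - mean_i) · (x_{k,j} - mean_j), with n-1 = 3.
  S[U,U] = ((-0.75)·(-0.75) + (0.25)·(0.25) + (0.25)·(0.25) + (0.25)·(0.25)) / 3 = 0.75/3 = 0.25
  S[U,V] = ((-0.75)·(3) + (0.25)·(-3) + (0.25)·(0) + (0.25)·(0)) / 3 = -3/3 = -1
  S[V,V] = ((3)·(3) + (-3)·(-3) + (0)·(0) + (0)·(0)) / 3 = 18/3 = 6

S is symmetric (S[j,i] = S[i,j]). Assembling:

S = [[0.25, -1],
 [-1, 6]]


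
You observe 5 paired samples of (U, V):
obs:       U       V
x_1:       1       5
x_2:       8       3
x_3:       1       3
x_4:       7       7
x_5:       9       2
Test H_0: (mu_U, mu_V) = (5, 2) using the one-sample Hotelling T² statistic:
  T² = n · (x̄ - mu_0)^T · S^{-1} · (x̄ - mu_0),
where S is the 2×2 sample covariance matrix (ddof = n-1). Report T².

Step 1 — sample mean vector:
  mean(U) = (1 + 8 + 1 + 7 + 9) / 5 = 26/5 = 5.2
  mean(V) = (5 + 3 + 3 + 7 + 2) / 5 = 20/5 = 4
  x̄ = (5.2, 4),  deviation x̄ - mu_0 = (5.2, 4) - (5, 2) = (0.2, 2).

Step 2 — sample covariance matrix, S[i,j] = (1/(n-1)) · Σ_k (x_{k,i} - mean_i) · (x_{k,j} - mean_j), divisor n-1 = 4:
  S[U,U] = ((-4.2)·(-4.2) + (2.8)·(2.8) + (-4.2)·(-4.2) + (1.8)·(1.8) + (3.8)·(3.8)) / 4 = 60.8/4 = 15.2
  S[U,V] = ((-4.2)·(1) + (2.8)·(-1) + (-4.2)·(-1) + (1.8)·(3) + (3.8)·(-2)) / 4 = -5/4 = -1.25
  S[V,V] = ((1)·(1) + (-1)·(-1) + (-1)·(-1) + (3)·(3) + (-2)·(-2)) / 4 = 16/4 = 4
  S = [[15.2, -1.25],
 [-1.25, 4]].

Step 3 — invert S. det(S) = 15.2·4 - (-1.25)² = 59.2375.
  S^{-1} = (1/det) · [[d, -b], [-b, a]] = [[0.0675, 0.0211],
 [0.0211, 0.2566]].

Step 4 — quadratic form (x̄ - mu_0)^T · S^{-1} · (x̄ - mu_0):
  S^{-1} · (x̄ - mu_0) = (0.0557, 0.5174),
  (x̄ - mu_0)^T · [...] = (0.2)·(0.0557) + (2)·(0.5174) = 1.046.

Step 5 — scale by n: T² = 5 · 1.046 = 5.2298.

T² ≈ 5.2298


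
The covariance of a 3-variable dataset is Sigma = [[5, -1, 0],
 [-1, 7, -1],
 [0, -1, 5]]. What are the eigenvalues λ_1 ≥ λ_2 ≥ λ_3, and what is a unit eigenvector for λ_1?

Step 1 — characteristic polynomial p(λ) = det(λI - Sigma) = λ³ - tr·λ² + c_1·λ - det, where tr = trace, c_1 = sum of the principal 2×2 minors, det = det(Sigma):
  tr = 5 + 7 + 5 = 17,
  c_1 = (5·7 - (-1)²) + (5·5 - (0)²) + (7·5 - (-1)²) = 34 + 25 + 34 = 93,
  det = 5·(7·5 - (-1)²) - (-1)·((-1)·5 - (-1)·(0)) + (0)·((-1)·(-1) - 7·(0)) = 5·(34) - (-1)·(-5) + (0)·(1) = 165.
  So p(λ) = λ³ - 17λ² + 93λ - 165.
Step 2 — look for an integer root (rational root theorem: any rational root is an integer divisor of 165). Testing λ = 5:
  p(5) = 125 - 425 + 465 - 165 = 0  ✓
  Dividing out (λ - 5): p(λ) = (λ - 5)(λ² - 12λ + 33).
Step 3 — remaining eigenvalues from the quadratic λ² - 12λ + 33 = 0:
  Δ = 12² - 4·33 = 144 - 132 = 12,  λ = (12 ± √12)/2 = (12 ± 3.4641)/2 ≈ 7.7321 or 4.2679.
  Sorted: λ_1 = 7.7321,  λ_2 = 5,  λ_3 = 4.2679  (check: sum = 17 = tr ✓).

Step 4 — unit eigenvector for λ_1 ≈ 7.7321: v spans the null space of (Sigma - λ_1 I), whose rows are
  r_1 = (-2.7321, -1, 0),  r_2 = (-1, -0.7321, -1),  r_3 = (0, -1, -2.7321).
  v is orthogonal to every row, so take v ∝ r_1 × r_2 = ((-1)·(-1) - (0)·(-0.7321), (0)·(-1) - (-2.7321)·(-1), (-2.7321)·(-0.7321) - (-1)·(-1)) ≈ (1, -2.7321, 1).
  Let u = (1, -2.7321, 1).
  ||u|| = √((1)² + (-2.7321)² + (1)²) = √(9.4641) ≈ 3.0764,  v_1 = u/||u|| ≈ (0.3251, -0.8881, 0.3251) (||v_1|| = 1).

λ_1 = 7.7321,  λ_2 = 5,  λ_3 = 4.2679;  v_1 ≈ (0.3251, -0.8881, 0.3251)


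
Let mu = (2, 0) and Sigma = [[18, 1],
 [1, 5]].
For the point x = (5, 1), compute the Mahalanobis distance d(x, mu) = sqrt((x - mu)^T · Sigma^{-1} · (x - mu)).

Step 1 — centre the observation: (x - mu) = (3, 1).

Step 2 — invert Sigma. det(Sigma) = 18·5 - (1)² = 89.
  Sigma^{-1} = (1/det) · [[d, -b], [-b, a]] = [[0.0562, -0.0112],
 [-0.0112, 0.2022]].

Step 3 — form the quadratic (x - mu)^T · Sigma^{-1} · (x - mu):
  Sigma^{-1} · (x - mu) = (0.1573, 0.1685).
  (x - mu)^T · [Sigma^{-1} · (x - mu)] = (3)·(0.1573) + (1)·(0.1685) = 0.6404.

Step 4 — take square root: d = √(0.6404) ≈ 0.8003.

d(x, mu) = √(0.6404) ≈ 0.8003


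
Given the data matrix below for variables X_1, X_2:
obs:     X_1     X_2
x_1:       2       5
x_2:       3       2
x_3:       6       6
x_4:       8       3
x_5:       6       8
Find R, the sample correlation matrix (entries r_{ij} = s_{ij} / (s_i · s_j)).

Step 1 — column means:
  mean(X_1) = (2 + 3 + 6 + 8 + 6) / 5 = 25/5 = 5
  mean(X_2) = (5 + 2 + 6 + 3 + 8) / 5 = 24/5 = 4.8

Step 2 — sample variances and covariances s[i,j] = (1/(n-1)) · Σ_k (x_{k,i} - mean_i) · (x_{k,j} - mean_j), with n-1 = 4:
  s[X_1,X_1] = ((-3)·(-3) + (-2)·(-2) + (1)·(1) + (3)·(3) + (1)·(1)) / 4 = 24/4 = 6
  s[X_1,X_2] = ((-3)·(0.2) + (-2)·(-2.8) + (1)·(1.2) + (3)·(-1.8) + (1)·(3.2)) / 4 = 4/4 = 1
  s[X_2,X_2] = ((0.2)·(0.2) + (-2.8)·(-2.8) + (1.2)·(1.2) + (-1.8)·(-1.8) + (3.2)·(3.2)) / 4 = 22.8/4 = 5.7
  Sample standard deviations s_i = √(s[i,i]):
  s(X_1) = √(6) = 2.4495
  s(X_2) = √(5.7) = 2.3875

Step 3 — r_{ij} = s_{ij} / (s_i · s_j):
  r[X_1,X_1] = 1 (diagonal).
  r[X_1,X_2] = 1 / (2.4495 · 2.3875) = 1 / 5.8481 = 0.171
  r[X_2,X_2] = 1 (diagonal).

R is symmetric with unit diagonal. Assembling:

R = [[1, 0.171],
 [0.171, 1]]


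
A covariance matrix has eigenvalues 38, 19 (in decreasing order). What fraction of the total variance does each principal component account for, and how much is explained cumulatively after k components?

Step 1 — total variance = trace(Sigma) = Σ λ_i = 38 + 19 = 57.

Step 2 — fraction explained by component i = λ_i / Σ λ:
  PC1: 38/57 = 0.6667
  PC2: 19/57 = 0.3333

Step 3 — cumulative fraction after k components = (λ_1 + ... + λ_k) / Σ λ:
  k = 1: 38/57 = 0.6667
  k = 2: (38 + 19)/57 = 57/57 = 1

Summary (fraction, with percent):

explained: PC1 0.6667 (66.67%), PC2 0.3333 (33.33%);  cumulative: 0.6667, 1


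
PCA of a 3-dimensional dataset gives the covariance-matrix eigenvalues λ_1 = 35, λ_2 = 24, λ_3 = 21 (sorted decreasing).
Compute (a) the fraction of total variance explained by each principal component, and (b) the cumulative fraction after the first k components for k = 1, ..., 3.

Step 1 — total variance = trace(Sigma) = Σ λ_i = 35 + 24 + 21 = 80.

Step 2 — fraction explained by component i = λ_i / Σ λ:
  PC1: 35/80 = 0.4375
  PC2: 24/80 = 0.3
  PC3: 21/80 = 0.2625

Step 3 — cumulative fraction after k components = (λ_1 + ... + λ_k) / Σ λ:
  k = 1: 35/80 = 0.4375
  k = 2: (35 + 24)/80 = 59/80 = 0.7375
  k = 3: (35 + 24 + 21)/80 = 80/80 = 1

Summary (fraction, with percent):

explained: PC1 0.4375 (43.75%), PC2 0.3 (30%), PC3 0.2625 (26.25%);  cumulative: 0.4375, 0.7375, 1


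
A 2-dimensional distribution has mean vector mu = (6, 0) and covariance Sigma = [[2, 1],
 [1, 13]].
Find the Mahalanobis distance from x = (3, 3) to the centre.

Step 1 — centre the observation: (x - mu) = (-3, 3).

Step 2 — invert Sigma. det(Sigma) = 2·13 - (1)² = 25.
  Sigma^{-1} = (1/det) · [[d, -b], [-b, a]] = [[0.52, -0.04],
 [-0.04, 0.08]].

Step 3 — form the quadratic (x - mu)^T · Sigma^{-1} · (x - mu):
  Sigma^{-1} · (x - mu) = (-1.68, 0.36).
  (x - mu)^T · [Sigma^{-1} · (x - mu)] = (-3)·(-1.68) + (3)·(0.36) = 6.12.

Step 4 — take square root: d = √(6.12) ≈ 2.4739.

d(x, mu) = √(6.12) ≈ 2.4739


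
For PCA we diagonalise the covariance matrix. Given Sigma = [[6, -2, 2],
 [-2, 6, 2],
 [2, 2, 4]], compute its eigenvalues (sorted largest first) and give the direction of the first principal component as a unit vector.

Step 1 — characteristic polynomial p(λ) = det(λI - Sigma) = λ³ - tr·λ² + c_1·λ - det, where tr = trace, c_1 = sum of the principal 2×2 minors, det = det(Sigma):
  tr = 6 + 6 + 4 = 16,
  c_1 = (6·6 - (-2)²) + (6·4 - (2)²) + (6·4 - (2)²) = 32 + 20 + 20 = 72,
  det = 6·(6·4 - (2)²) - (-2)·((-2)·4 - (2)·(2)) + (2)·((-2)·(2) - 6·(2)) = 6·(20) - (-2)·(-12) + (2)·(-16) = 64.
  So p(λ) = λ³ - 16λ² + 72λ - 64.
Step 2 — look for an integer root (rational root theorem: any rational root is an integer divisor of 64). Testing λ = 8:
  p(8) = 512 - 1024 + 576 - 64 = 0  ✓
  Dividing out (λ - 8): p(λ) = (λ - 8)(λ² - 8λ + 8).
Step 3 — remaining eigenvalues from the quadratic λ² - 8λ + 8 = 0:
  Δ = 8² - 4·8 = 64 - 32 = 32,  λ = (8 ± √32)/2 = (8 ± 5.6569)/2 ≈ 6.8284 or 1.1716.
  Sorted: λ_1 = 8,  λ_2 = 6.8284,  λ_3 = 1.1716  (check: sum = 16 = tr ✓).

Step 4 — unit eigenvector for λ_1 = 8: v spans the null space of (Sigma - λ_1 I), whose rows are
  r_1 = (-2, -2, 2),  r_2 = (-2, -2, 2),  r_3 = (2, 2, -4).
  v is orthogonal to every row, so take v ∝ r_1 × r_3 = ((-2)·(-4) - (2)·(2), (2)·(2) - (-2)·(-4), (-2)·(2) - (-2)·(2)) = (4, -4, 0).
  Rescale (divide by 4): u = (1, -1, 0).
  ||u|| = √((1)² + (-1)² + (0)²) = √(2) ≈ 1.4142,  v_1 = u/||u|| ≈ (0.7071, -0.7071, 0) (||v_1|| = 1).

λ_1 = 8,  λ_2 = 6.8284,  λ_3 = 1.1716;  v_1 ≈ (0.7071, -0.7071, 0)


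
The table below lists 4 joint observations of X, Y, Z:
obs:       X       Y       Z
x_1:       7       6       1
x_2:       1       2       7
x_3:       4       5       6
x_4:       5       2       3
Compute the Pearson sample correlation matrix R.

Step 1 — column means:
  mean(X) = (7 + 1 + 4 + 5) / 4 = 17/4 = 4.25
  mean(Y) = (6 + 2 + 5 + 2) / 4 = 15/4 = 3.75
  mean(Z) = (1 + 7 + 6 + 3) / 4 = 17/4 = 4.25

Step 2 — sample variances and covariances s[i,j] = (1/(n-1)) · Σ_k (x_{k,i} - mean_i) · (x_{k,j} - mean_j), with n-1 = 3:
  s[X,X] = ((2.75)·(2.75) + (-3.25)·(-3.25) + (-0.25)·(-0.25) + (0.75)·(0.75)) / 3 = 18.75/3 = 6.25
  s[X,Y] = ((2.75)·(2.25) + (-3.25)·(-1.75) + (-0.25)·(1.25) + (0.75)·(-1.75)) / 3 = 10.25/3 = 3.4167
  s[X,Z] = ((2.75)·(-3.25) + (-3.25)·(2.75) + (-0.25)·(1.75) + (0.75)·(-1.25)) / 3 = -19.25/3 = -6.4167
  s[Y,Y] = ((2.25)·(2.25) + (-1.75)·(-1.75) + (1.25)·(1.25) + (-1.75)·(-1.75)) / 3 = 12.75/3 = 4.25
  s[Y,Z] = ((2.25)·(-3.25) + (-1.75)·(2.75) + (1.25)·(1.75) + (-1.75)·(-1.25)) / 3 = -7.75/3 = -2.5833
  s[Z,Z] = ((-3.25)·(-3.25) + (2.75)·(2.75) + (1.75)·(1.75) + (-1.25)·(-1.25)) / 3 = 22.75/3 = 7.5833
  Sample standard deviations s_i = √(s[i,i]):
  s(X) = √(6.25) = 2.5
  s(Y) = √(4.25) = 2.0616
  s(Z) = √(7.5833) = 2.7538

Step 3 — r_{ij} = s_{ij} / (s_i · s_j):
  r[X,X] = 1 (diagonal).
  r[X,Y] = 3.4167 / (2.5 · 2.0616) = 3.4167 / 5.1539 = 0.6629
  r[X,Z] = -6.4167 / (2.5 · 2.7538) = -6.4167 / 6.8845 = -0.9321
  r[Y,Y] = 1 (diagonal).
  r[Y,Z] = -2.5833 / (2.0616 · 2.7538) = -2.5833 / 5.6771 = -0.455
  r[Z,Z] = 1 (diagonal).

R is symmetric with unit diagonal. Assembling:

R = [[1, 0.6629, -0.9321],
 [0.6629, 1, -0.455],
 [-0.9321, -0.455, 1]]


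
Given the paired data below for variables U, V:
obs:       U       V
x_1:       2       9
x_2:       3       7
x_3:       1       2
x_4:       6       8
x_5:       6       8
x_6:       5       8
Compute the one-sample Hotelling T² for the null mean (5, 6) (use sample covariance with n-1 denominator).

Step 1 — sample mean vector:
  mean(U) = (2 + 3 + 1 + 6 + 6 + 5) / 6 = 23/6 = 3.8333
  mean(V) = (9 + 7 + 2 + 8 + 8 + 8) / 6 = 42/6 = 7
  x̄ = (3.8333, 7),  deviation x̄ - mu_0 = (3.8333, 7) - (5, 6) = (-1.1667, 1).

Step 2 — sample covariance matrix, S[i,j] = (1/(n-1)) · Σ_k (x_{k,i} - mean_i) · (x_{k,j} - mean_j), divisor n-1 = 5:
  S[U,U] = ((-1.8333)·(-1.8333) + (-0.8333)·(-0.8333) + (-2.8333)·(-2.8333) + (2.1667)·(2.1667) + (2.1667)·(2.1667) + (1.1667)·(1.1667)) / 5 = 22.8333/5 = 4.5667
  S[U,V] = ((-1.8333)·(2) + (-0.8333)·(0) + (-2.8333)·(-5) + (2.1667)·(1) + (2.1667)·(1) + (1.1667)·(1)) / 5 = 16/5 = 3.2
  S[V,V] = ((2)·(2) + (0)·(0) + (-5)·(-5) + (1)·(1) + (1)·(1) + (1)·(1)) / 5 = 32/5 = 6.4
  S = [[4.5667, 3.2],
 [3.2, 6.4]].

Step 3 — invert S. det(S) = 4.5667·6.4 - (3.2)² = 18.9867.
  S^{-1} = (1/det) · [[d, -b], [-b, a]] = [[0.3371, -0.1685],
 [-0.1685, 0.2405]].

Step 4 — quadratic form (x̄ - mu_0)^T · S^{-1} · (x̄ - mu_0):
  S^{-1} · (x̄ - mu_0) = (-0.5618, 0.4371),
  (x̄ - mu_0)^T · [...] = (-1.1667)·(-0.5618) + (1)·(0.4371) = 1.0926.

Step 5 — scale by n: T² = 6 · 1.0926 = 6.5555.

T² ≈ 6.5555


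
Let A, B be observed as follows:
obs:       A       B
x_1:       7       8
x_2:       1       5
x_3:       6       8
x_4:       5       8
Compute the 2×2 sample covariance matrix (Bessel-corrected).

Step 1 — column means:
  mean(A) = (7 + 1 + 6 + 5) / 4 = 19/4 = 4.75
  mean(B) = (8 + 5 + 8 + 8) / 4 = 29/4 = 7.25

Step 2 — sample covariance S[i,j] = (1/(n-1)) · Σ_k (x_{k,i} - mean_i) · (x_{k,j} - mean_j), with n-1 = 3.
  S[A,A] = ((2.25)·(2.25) + (-3.75)·(-3.75) + (1.25)·(1.25) + (0.25)·(0.25)) / 3 = 20.75/3 = 6.9167
  S[A,B] = ((2.25)·(0.75) + (-3.75)·(-2.25) + (1.25)·(0.75) + (0.25)·(0.75)) / 3 = 11.25/3 = 3.75
  S[B,B] = ((0.75)·(0.75) + (-2.25)·(-2.25) + (0.75)·(0.75) + (0.75)·(0.75)) / 3 = 6.75/3 = 2.25

S is symmetric (S[j,i] = S[i,j]). Assembling:

S = [[6.9167, 3.75],
 [3.75, 2.25]]


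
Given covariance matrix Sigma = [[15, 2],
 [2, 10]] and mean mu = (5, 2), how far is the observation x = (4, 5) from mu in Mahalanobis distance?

Step 1 — centre the observation: (x - mu) = (-1, 3).

Step 2 — invert Sigma. det(Sigma) = 15·10 - (2)² = 146.
  Sigma^{-1} = (1/det) · [[d, -b], [-b, a]] = [[0.0685, -0.0137],
 [-0.0137, 0.1027]].

Step 3 — form the quadratic (x - mu)^T · Sigma^{-1} · (x - mu):
  Sigma^{-1} · (x - mu) = (-0.1096, 0.3219).
  (x - mu)^T · [Sigma^{-1} · (x - mu)] = (-1)·(-0.1096) + (3)·(0.3219) = 1.0753.

Step 4 — take square root: d = √(1.0753) ≈ 1.037.

d(x, mu) = √(1.0753) ≈ 1.037


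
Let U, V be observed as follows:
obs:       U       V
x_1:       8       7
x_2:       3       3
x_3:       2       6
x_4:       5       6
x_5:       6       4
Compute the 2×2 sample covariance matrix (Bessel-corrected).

Step 1 — column means:
  mean(U) = (8 + 3 + 2 + 5 + 6) / 5 = 24/5 = 4.8
  mean(V) = (7 + 3 + 6 + 6 + 4) / 5 = 26/5 = 5.2

Step 2 — sample covariance S[i,j] = (1/(n-1)) · Σ_k (x_{k,i} - mean_i) · (x_{k,j} - mean_j), with n-1 = 4.
  S[U,U] = ((3.2)·(3.2) + (-1.8)·(-1.8) + (-2.8)·(-2.8) + (0.2)·(0.2) + (1.2)·(1.2)) / 4 = 22.8/4 = 5.7
  S[U,V] = ((3.2)·(1.8) + (-1.8)·(-2.2) + (-2.8)·(0.8) + (0.2)·(0.8) + (1.2)·(-1.2)) / 4 = 6.2/4 = 1.55
  S[V,V] = ((1.8)·(1.8) + (-2.2)·(-2.2) + (0.8)·(0.8) + (0.8)·(0.8) + (-1.2)·(-1.2)) / 4 = 10.8/4 = 2.7

S is symmetric (S[j,i] = S[i,j]). Assembling:

S = [[5.7, 1.55],
 [1.55, 2.7]]


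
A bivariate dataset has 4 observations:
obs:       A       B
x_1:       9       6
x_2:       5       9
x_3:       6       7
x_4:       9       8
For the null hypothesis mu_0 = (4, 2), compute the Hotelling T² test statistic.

Step 1 — sample mean vector:
  mean(A) = (9 + 5 + 6 + 9) / 4 = 29/4 = 7.25
  mean(B) = (6 + 9 + 7 + 8) / 4 = 30/4 = 7.5
  x̄ = (7.25, 7.5),  deviation x̄ - mu_0 = (7.25, 7.5) - (4, 2) = (3.25, 5.5).

Step 2 — sample covariance matrix, S[i,j] = (1/(n-1)) · Σ_k (x_{k,i} - mean_i) · (x_{k,j} - mean_j), divisor n-1 = 3:
  S[A,A] = ((1.75)·(1.75) + (-2.25)·(-2.25) + (-1.25)·(-1.25) + (1.75)·(1.75)) / 3 = 12.75/3 = 4.25
  S[A,B] = ((1.75)·(-1.5) + (-2.25)·(1.5) + (-1.25)·(-0.5) + (1.75)·(0.5)) / 3 = -4.5/3 = -1.5
  S[B,B] = ((-1.5)·(-1.5) + (1.5)·(1.5) + (-0.5)·(-0.5) + (0.5)·(0.5)) / 3 = 5/3 = 1.6667
  S = [[4.25, -1.5],
 [-1.5, 1.6667]].

Step 3 — invert S. det(S) = 4.25·1.6667 - (-1.5)² = 4.8333.
  S^{-1} = (1/det) · [[d, -b], [-b, a]] = [[0.3448, 0.3103],
 [0.3103, 0.8793]].

Step 4 — quadratic form (x̄ - mu_0)^T · S^{-1} · (x̄ - mu_0):
  S^{-1} · (x̄ - mu_0) = (2.8276, 5.8448),
  (x̄ - mu_0)^T · [...] = (3.25)·(2.8276) + (5.5)·(5.8448) = 41.3362.

Step 5 — scale by n: T² = 4 · 41.3362 = 165.3448.

T² ≈ 165.3448


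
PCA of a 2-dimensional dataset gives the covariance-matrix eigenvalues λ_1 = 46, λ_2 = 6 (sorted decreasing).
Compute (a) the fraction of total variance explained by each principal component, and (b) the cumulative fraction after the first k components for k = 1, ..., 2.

Step 1 — total variance = trace(Sigma) = Σ λ_i = 46 + 6 = 52.

Step 2 — fraction explained by component i = λ_i / Σ λ:
  PC1: 46/52 = 0.8846
  PC2: 6/52 = 0.1154

Step 3 — cumulative fraction after k components = (λ_1 + ... + λ_k) / Σ λ:
  k = 1: 46/52 = 0.8846
  k = 2: (46 + 6)/52 = 52/52 = 1

Summary (fraction, with percent):

explained: PC1 0.8846 (88.46%), PC2 0.1154 (11.54%);  cumulative: 0.8846, 1


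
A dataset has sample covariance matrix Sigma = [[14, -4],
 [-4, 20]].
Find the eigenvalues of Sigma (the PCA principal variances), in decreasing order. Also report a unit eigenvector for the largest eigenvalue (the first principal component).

Step 1 — characteristic polynomial of 2×2 Sigma:
  det(Sigma - λI) = λ² - trace · λ + det = 0.
  trace = 14 + 20 = 34, det = 14·20 - (-4)² = 264.
Step 2 — discriminant:
  Δ = trace² - 4·det = 1156 - 1056 = 100.
Step 3 — eigenvalues:
  λ = (trace ± √Δ)/2 = (34 ± 10)/2,
  λ_1 = 22,  λ_2 = 12.

Step 4 — unit eigenvector for λ_1: solve (Sigma - λ_1 I)v = 0. First row:
  (14 - 22)·v_x + (-4)·v_y = 0, i.e. (-8)·v_x + (-4)·v_y = 0,
  so v ∝ (b, λ_1 - a) = (-4, 8); multiply by -1 so the first entry is positive: u = (4, -8).
  ||u|| = √((4)² + (-8)²) = √(80) ≈ 8.9443,
  v_1 = u/||u|| ≈ (0.4472, -0.8944) (||v_1|| = 1).

λ_1 = 22,  λ_2 = 12;  v_1 ≈ (0.4472, -0.8944)


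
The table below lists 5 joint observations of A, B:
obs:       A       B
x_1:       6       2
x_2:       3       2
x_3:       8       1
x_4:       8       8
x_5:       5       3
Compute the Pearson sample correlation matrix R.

Step 1 — column means:
  mean(A) = (6 + 3 + 8 + 8 + 5) / 5 = 30/5 = 6
  mean(B) = (2 + 2 + 1 + 8 + 3) / 5 = 16/5 = 3.2

Step 2 — sample variances and covariances s[i,j] = (1/(n-1)) · Σ_k (x_{k,i} - mean_i) · (x_{k,j} - mean_j), with n-1 = 4:
  s[A,A] = ((0)·(0) + (-3)·(-3) + (2)·(2) + (2)·(2) + (-1)·(-1)) / 4 = 18/4 = 4.5
  s[A,B] = ((0)·(-1.2) + (-3)·(-1.2) + (2)·(-2.2) + (2)·(4.8) + (-1)·(-0.2)) / 4 = 9/4 = 2.25
  s[B,B] = ((-1.2)·(-1.2) + (-1.2)·(-1.2) + (-2.2)·(-2.2) + (4.8)·(4.8) + (-0.2)·(-0.2)) / 4 = 30.8/4 = 7.7
  Sample standard deviations s_i = √(s[i,i]):
  s(A) = √(4.5) = 2.1213
  s(B) = √(7.7) = 2.7749

Step 3 — r_{ij} = s_{ij} / (s_i · s_j):
  r[A,A] = 1 (diagonal).
  r[A,B] = 2.25 / (2.1213 · 2.7749) = 2.25 / 5.8864 = 0.3822
  r[B,B] = 1 (diagonal).

R is symmetric with unit diagonal. Assembling:

R = [[1, 0.3822],
 [0.3822, 1]]


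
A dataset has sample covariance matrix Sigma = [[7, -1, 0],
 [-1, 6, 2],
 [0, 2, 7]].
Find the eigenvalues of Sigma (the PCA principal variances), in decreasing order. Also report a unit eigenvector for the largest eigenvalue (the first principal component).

Step 1 — characteristic polynomial p(λ) = det(λI - Sigma) = λ³ - tr·λ² + c_1·λ - det, where tr = trace, c_1 = sum of the principal 2×2 minors, det = det(Sigma):
  tr = 7 + 6 + 7 = 20,
  c_1 = (7·6 - (-1)²) + (7·7 - (0)²) + (6·7 - (2)²) = 41 + 49 + 38 = 128,
  det = 7·(6·7 - (2)²) - (-1)·((-1)·7 - (2)·(0)) + (0)·((-1)·(2) - 6·(0)) = 7·(38) - (-1)·(-7) + (0)·(-2) = 259.
  So p(λ) = λ³ - 20λ² + 128λ - 259.
Step 2 — look for an integer root (rational root theorem: any rational root is an integer divisor of 259). Testing λ = 7:
  p(7) = 343 - 980 + 896 - 259 = 0  ✓
  Dividing out (λ - 7): p(λ) = (λ - 7)(λ² - 13λ + 37).
Step 3 — remaining eigenvalues from the quadratic λ² - 13λ + 37 = 0:
  Δ = 13² - 4·37 = 169 - 148 = 21,  λ = (13 ± √21)/2 = (13 ± 4.5826)/2 ≈ 8.7913 or 4.2087.
  Sorted: λ_1 = 8.7913,  λ_2 = 7,  λ_3 = 4.2087  (check: sum = 20 = tr ✓).

Step 4 — unit eigenvector for λ_1 ≈ 8.7913: v spans the null space of (Sigma - λ_1 I), whose rows are
  r_1 = (-1.7913, -1, 0),  r_2 = (-1, -2.7913, 2),  r_3 = (0, 2, -1.7913).
  v is orthogonal to every row, so take v ∝ r_1 × r_2 = ((-1)·(2) - (0)·(-2.7913), (0)·(-1) - (-1.7913)·(2), (-1.7913)·(-2.7913) - (-1)·(-1)) ≈ (-2, 3.5826, 4).
  Rescale (multiply by -1 so the first nonzero entry is positive): u = (2, -3.5826, -4).
  ||u|| = √((2)² + (-3.5826)² + (-4)²) = √(32.8348) ≈ 5.7302,  v_1 = u/||u|| ≈ (0.349, -0.6252, -0.6981) (||v_1|| = 1).

λ_1 = 8.7913,  λ_2 = 7,  λ_3 = 4.2087;  v_1 ≈ (0.349, -0.6252, -0.6981)


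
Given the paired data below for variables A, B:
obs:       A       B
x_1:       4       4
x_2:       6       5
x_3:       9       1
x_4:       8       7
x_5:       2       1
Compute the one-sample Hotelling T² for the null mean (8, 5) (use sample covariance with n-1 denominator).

Step 1 — sample mean vector:
  mean(A) = (4 + 6 + 9 + 8 + 2) / 5 = 29/5 = 5.8
  mean(B) = (4 + 5 + 1 + 7 + 1) / 5 = 18/5 = 3.6
  x̄ = (5.8, 3.6),  deviation x̄ - mu_0 = (5.8, 3.6) - (8, 5) = (-2.2, -1.4).

Step 2 — sample covariance matrix, S[i,j] = (1/(n-1)) · Σ_k (x_{k,i} - mean_i) · (x_{k,j} - mean_j), divisor n-1 = 4:
  S[A,A] = ((-1.8)·(-1.8) + (0.2)·(0.2) + (3.2)·(3.2) + (2.2)·(2.2) + (-3.8)·(-3.8)) / 4 = 32.8/4 = 8.2
  S[A,B] = ((-1.8)·(0.4) + (0.2)·(1.4) + (3.2)·(-2.6) + (2.2)·(3.4) + (-3.8)·(-2.6)) / 4 = 8.6/4 = 2.15
  S[B,B] = ((0.4)·(0.4) + (1.4)·(1.4) + (-2.6)·(-2.6) + (3.4)·(3.4) + (-2.6)·(-2.6)) / 4 = 27.2/4 = 6.8
  S = [[8.2, 2.15],
 [2.15, 6.8]].

Step 3 — invert S. det(S) = 8.2·6.8 - (2.15)² = 51.1375.
  S^{-1} = (1/det) · [[d, -b], [-b, a]] = [[0.133, -0.042],
 [-0.042, 0.1604]].

Step 4 — quadratic form (x̄ - mu_0)^T · S^{-1} · (x̄ - mu_0):
  S^{-1} · (x̄ - mu_0) = (-0.2337, -0.132),
  (x̄ - mu_0)^T · [...] = (-2.2)·(-0.2337) + (-1.4)·(-0.132) = 0.6989.

Step 5 — scale by n: T² = 5 · 0.6989 = 3.4945.

T² ≈ 3.4945


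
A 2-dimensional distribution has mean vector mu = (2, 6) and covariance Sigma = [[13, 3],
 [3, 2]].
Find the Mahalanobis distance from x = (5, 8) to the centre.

Step 1 — centre the observation: (x - mu) = (3, 2).

Step 2 — invert Sigma. det(Sigma) = 13·2 - (3)² = 17.
  Sigma^{-1} = (1/det) · [[d, -b], [-b, a]] = [[0.1176, -0.1765],
 [-0.1765, 0.7647]].

Step 3 — form the quadratic (x - mu)^T · Sigma^{-1} · (x - mu):
  Sigma^{-1} · (x - mu) = (0, 1).
  (x - mu)^T · [Sigma^{-1} · (x - mu)] = (3)·(0) + (2)·(1) = 2.

Step 4 — take square root: d = √(2) ≈ 1.4142.

d(x, mu) = √(2) ≈ 1.4142


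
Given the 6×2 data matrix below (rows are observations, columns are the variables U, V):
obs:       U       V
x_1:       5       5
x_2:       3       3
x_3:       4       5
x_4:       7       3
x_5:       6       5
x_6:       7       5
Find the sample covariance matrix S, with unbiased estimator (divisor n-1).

Step 1 — column means:
  mean(U) = (5 + 3 + 4 + 7 + 6 + 7) / 6 = 32/6 = 5.3333
  mean(V) = (5 + 3 + 5 + 3 + 5 + 5) / 6 = 26/6 = 4.3333

Step 2 — sample covariance S[i,j] = (1/(n-1)) · Σ_k (x_{k,i} - mean_i) · (x_{k,j} - mean_j), with n-1 = 5.
  S[U,U] = ((-0.3333)·(-0.3333) + (-2.3333)·(-2.3333) + (-1.3333)·(-1.3333) + (1.6667)·(1.6667) + (0.6667)·(0.6667) + (1.6667)·(1.6667)) / 5 = 13.3333/5 = 2.6667
  S[U,V] = ((-0.3333)·(0.6667) + (-2.3333)·(-1.3333) + (-1.3333)·(0.6667) + (1.6667)·(-1.3333) + (0.6667)·(0.6667) + (1.6667)·(0.6667)) / 5 = 1.3333/5 = 0.2667
  S[V,V] = ((0.6667)·(0.6667) + (-1.3333)·(-1.3333) + (0.6667)·(0.6667) + (-1.3333)·(-1.3333) + (0.6667)·(0.6667) + (0.6667)·(0.6667)) / 5 = 5.3333/5 = 1.0667

S is symmetric (S[j,i] = S[i,j]). Assembling:

S = [[2.6667, 0.2667],
 [0.2667, 1.0667]]


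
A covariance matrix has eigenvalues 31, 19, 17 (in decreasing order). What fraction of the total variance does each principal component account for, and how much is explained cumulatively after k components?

Step 1 — total variance = trace(Sigma) = Σ λ_i = 31 + 19 + 17 = 67.

Step 2 — fraction explained by component i = λ_i / Σ λ:
  PC1: 31/67 = 0.4627
  PC2: 19/67 = 0.2836
  PC3: 17/67 = 0.2537

Step 3 — cumulative fraction after k components = (λ_1 + ... + λ_k) / Σ λ:
  k = 1: 31/67 = 0.4627
  k = 2: (31 + 19)/67 = 50/67 = 0.7463
  k = 3: (31 + 19 + 17)/67 = 67/67 = 1

Summary (fraction, with percent):

explained: PC1 0.4627 (46.27%), PC2 0.2836 (28.36%), PC3 0.2537 (25.37%);  cumulative: 0.4627, 0.7463, 1
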